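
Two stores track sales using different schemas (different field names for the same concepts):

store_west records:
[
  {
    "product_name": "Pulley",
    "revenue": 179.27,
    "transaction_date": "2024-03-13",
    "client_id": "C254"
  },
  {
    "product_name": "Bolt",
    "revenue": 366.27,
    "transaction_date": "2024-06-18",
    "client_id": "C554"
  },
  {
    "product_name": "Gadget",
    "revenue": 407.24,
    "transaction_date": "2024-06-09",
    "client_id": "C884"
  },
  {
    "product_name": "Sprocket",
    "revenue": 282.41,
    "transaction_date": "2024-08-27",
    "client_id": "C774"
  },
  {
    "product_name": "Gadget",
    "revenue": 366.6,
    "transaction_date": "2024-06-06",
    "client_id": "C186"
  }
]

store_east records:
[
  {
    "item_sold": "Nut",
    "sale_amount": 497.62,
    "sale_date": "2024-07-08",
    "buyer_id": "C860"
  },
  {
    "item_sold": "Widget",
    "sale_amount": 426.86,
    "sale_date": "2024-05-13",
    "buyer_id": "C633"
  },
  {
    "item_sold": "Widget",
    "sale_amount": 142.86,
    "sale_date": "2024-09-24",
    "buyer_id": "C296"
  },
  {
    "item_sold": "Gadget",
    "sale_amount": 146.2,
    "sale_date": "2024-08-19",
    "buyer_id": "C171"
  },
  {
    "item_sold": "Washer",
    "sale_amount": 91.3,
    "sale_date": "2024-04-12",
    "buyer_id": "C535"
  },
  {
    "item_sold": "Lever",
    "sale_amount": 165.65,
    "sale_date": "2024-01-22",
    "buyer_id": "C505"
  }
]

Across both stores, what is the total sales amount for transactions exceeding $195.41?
2347.0

Schema mapping: "revenue" (store_west) = "sale_amount" (store_east) = sale amount

Sum of sales > $195.41 in store_west: 1422.52
Sum of sales > $195.41 in store_east: 924.48

Total: 1422.52 + 924.48 = 2347.0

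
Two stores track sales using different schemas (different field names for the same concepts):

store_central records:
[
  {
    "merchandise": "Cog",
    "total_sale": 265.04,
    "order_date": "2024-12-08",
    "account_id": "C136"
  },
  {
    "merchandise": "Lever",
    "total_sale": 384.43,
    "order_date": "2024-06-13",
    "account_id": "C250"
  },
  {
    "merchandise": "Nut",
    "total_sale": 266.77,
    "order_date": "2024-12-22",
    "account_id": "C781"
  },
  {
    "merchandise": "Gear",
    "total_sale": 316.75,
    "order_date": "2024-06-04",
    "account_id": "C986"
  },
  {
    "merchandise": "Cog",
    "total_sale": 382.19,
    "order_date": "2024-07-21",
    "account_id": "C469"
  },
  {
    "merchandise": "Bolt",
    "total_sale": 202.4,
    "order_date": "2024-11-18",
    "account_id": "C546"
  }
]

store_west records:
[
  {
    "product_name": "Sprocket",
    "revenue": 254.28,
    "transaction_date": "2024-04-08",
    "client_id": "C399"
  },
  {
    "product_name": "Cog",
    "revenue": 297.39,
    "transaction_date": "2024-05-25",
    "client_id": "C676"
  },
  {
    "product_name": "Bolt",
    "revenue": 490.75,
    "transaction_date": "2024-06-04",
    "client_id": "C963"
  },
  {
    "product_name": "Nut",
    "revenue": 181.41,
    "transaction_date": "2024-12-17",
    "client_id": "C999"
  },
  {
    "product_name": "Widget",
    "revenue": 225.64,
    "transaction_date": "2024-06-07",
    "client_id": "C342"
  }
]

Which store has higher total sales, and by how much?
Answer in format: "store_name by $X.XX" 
store_central by $368.11

Schema mapping: "total_sale" (store_central) = "revenue" (store_west) = sale amount

Total for store_central: 1817.58
Total for store_west: 1449.47

Difference: |1817.58 - 1449.47| = 368.11
store_central has higher sales by $368.11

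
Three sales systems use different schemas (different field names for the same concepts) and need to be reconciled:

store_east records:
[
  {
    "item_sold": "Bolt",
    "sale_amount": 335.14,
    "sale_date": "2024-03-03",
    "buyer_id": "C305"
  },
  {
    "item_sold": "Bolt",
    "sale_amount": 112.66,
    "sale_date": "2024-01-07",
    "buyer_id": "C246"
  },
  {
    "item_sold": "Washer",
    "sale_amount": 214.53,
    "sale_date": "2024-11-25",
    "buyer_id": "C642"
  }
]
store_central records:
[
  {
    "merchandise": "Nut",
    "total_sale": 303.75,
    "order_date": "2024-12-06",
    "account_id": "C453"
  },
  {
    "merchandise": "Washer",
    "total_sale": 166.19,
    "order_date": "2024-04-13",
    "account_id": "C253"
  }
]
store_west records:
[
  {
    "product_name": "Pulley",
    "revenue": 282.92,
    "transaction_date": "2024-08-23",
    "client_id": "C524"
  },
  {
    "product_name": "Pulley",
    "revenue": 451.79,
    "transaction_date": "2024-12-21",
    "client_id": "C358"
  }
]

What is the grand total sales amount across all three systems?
1866.98

Schema reconciliation - all amount fields map to sale amount:

store_east (sale_amount): 662.33
store_central (total_sale): 469.94
store_west (revenue): 734.71

Grand total: 1866.98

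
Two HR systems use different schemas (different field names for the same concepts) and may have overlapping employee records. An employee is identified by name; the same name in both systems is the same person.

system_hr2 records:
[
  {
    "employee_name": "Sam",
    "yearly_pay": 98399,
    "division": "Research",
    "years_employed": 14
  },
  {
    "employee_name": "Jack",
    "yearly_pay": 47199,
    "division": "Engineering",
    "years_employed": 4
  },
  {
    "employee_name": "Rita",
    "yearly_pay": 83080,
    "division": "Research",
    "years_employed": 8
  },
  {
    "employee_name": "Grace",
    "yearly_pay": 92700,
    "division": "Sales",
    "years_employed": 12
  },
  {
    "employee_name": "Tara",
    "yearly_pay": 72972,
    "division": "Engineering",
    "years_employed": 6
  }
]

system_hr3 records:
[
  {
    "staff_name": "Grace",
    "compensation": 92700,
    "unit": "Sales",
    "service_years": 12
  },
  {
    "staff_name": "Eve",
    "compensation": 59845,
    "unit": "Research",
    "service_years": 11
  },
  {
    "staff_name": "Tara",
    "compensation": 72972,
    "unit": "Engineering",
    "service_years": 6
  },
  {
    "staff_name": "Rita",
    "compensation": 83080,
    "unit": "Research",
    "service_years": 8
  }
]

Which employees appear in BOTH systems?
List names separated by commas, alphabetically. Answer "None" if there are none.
Grace, Rita, Tara

Schema mapping: "employee_name" (system_hr2) = "staff_name" (system_hr3) = employee name

Names in system_hr2: ['Grace', 'Jack', 'Rita', 'Sam', 'Tara']
Names in system_hr3: ['Eve', 'Grace', 'Rita', 'Tara']

Intersection: ['Grace', 'Rita', 'Tara']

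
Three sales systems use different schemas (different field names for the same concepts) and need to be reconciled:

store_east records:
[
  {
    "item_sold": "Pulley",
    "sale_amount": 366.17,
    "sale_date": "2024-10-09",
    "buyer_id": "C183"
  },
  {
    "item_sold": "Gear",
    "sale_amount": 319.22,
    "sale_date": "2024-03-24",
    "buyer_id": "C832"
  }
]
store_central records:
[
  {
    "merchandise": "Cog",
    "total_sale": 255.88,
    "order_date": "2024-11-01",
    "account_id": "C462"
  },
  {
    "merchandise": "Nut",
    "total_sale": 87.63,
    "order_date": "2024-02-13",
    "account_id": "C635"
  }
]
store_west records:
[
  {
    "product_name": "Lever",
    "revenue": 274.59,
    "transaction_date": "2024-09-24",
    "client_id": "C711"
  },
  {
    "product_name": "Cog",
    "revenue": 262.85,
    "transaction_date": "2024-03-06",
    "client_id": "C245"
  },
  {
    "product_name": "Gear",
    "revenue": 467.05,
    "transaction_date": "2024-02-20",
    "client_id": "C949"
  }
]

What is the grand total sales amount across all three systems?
2033.39

Schema reconciliation - all amount fields map to sale amount:

store_east (sale_amount): 685.39
store_central (total_sale): 343.51
store_west (revenue): 1004.49

Grand total: 2033.39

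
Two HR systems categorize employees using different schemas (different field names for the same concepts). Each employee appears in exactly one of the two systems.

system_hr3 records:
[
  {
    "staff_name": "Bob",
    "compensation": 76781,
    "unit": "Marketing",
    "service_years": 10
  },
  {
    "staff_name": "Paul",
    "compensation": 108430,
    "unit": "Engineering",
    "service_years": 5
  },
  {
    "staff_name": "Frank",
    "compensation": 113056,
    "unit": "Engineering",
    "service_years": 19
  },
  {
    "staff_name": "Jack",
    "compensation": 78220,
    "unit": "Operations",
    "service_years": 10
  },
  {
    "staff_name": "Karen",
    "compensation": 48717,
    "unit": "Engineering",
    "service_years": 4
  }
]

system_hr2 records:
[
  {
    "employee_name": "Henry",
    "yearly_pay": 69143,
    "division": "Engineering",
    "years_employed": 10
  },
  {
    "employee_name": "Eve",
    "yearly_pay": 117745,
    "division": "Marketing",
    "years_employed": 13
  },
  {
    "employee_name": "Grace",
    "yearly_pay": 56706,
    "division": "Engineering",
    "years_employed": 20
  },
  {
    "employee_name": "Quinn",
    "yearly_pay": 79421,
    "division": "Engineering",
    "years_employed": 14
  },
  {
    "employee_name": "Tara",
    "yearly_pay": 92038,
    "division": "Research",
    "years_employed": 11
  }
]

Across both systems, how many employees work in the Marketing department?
2

Schema mapping: "unit" (system_hr3) = "division" (system_hr2) = department

Marketing employees in system_hr3: 1
Marketing employees in system_hr2: 1

Total in Marketing: 1 + 1 = 2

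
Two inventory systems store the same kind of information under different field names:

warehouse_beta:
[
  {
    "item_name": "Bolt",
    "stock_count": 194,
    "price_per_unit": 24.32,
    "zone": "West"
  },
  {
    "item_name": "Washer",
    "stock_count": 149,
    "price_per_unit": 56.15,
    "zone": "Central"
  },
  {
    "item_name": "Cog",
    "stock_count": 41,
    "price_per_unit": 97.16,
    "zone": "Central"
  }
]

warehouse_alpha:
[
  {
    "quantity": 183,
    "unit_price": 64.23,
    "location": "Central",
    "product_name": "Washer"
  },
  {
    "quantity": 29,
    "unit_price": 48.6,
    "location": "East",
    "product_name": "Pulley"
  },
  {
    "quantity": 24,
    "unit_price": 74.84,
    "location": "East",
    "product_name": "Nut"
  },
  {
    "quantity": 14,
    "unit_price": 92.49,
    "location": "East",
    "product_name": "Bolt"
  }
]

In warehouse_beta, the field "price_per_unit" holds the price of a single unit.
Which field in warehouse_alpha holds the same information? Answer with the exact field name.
unit_price

In warehouse_beta, "price_per_unit" holds the price of a single unit.
The fields in warehouse_alpha are: "quantity", "unit_price", "location", "product_name".
"unit_price" is the match: the name refers to the same concept and its values are decimal currency amounts (e.g. 64.23, 48.6).
The other fields ("quantity", "location", "product_name") hold different kinds of data.

So "price_per_unit" in warehouse_beta corresponds to "unit_price" in warehouse_alpha.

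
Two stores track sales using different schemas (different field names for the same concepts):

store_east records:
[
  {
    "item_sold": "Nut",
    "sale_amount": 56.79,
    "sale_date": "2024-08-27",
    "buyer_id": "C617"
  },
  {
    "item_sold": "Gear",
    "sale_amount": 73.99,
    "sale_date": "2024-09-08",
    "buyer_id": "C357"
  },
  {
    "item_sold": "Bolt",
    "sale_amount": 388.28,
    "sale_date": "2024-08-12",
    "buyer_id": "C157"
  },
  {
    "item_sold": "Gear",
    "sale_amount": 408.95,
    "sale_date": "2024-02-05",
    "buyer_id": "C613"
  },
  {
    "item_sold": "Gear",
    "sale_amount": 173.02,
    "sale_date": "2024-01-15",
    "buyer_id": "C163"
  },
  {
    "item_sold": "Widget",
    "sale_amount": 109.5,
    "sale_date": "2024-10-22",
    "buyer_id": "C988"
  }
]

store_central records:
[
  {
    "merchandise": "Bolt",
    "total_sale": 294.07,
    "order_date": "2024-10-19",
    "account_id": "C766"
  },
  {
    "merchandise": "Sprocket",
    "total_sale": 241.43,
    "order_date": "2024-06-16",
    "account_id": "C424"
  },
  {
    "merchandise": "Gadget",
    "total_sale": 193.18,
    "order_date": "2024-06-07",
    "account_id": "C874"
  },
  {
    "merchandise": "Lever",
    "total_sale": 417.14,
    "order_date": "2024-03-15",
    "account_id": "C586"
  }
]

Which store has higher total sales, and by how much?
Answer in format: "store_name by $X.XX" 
store_east by $64.71

Schema mapping: "sale_amount" (store_east) = "total_sale" (store_central) = sale amount

Total for store_east: 1210.53
Total for store_central: 1145.82

Difference: |1210.53 - 1145.82| = 64.71
store_east has higher sales by $64.71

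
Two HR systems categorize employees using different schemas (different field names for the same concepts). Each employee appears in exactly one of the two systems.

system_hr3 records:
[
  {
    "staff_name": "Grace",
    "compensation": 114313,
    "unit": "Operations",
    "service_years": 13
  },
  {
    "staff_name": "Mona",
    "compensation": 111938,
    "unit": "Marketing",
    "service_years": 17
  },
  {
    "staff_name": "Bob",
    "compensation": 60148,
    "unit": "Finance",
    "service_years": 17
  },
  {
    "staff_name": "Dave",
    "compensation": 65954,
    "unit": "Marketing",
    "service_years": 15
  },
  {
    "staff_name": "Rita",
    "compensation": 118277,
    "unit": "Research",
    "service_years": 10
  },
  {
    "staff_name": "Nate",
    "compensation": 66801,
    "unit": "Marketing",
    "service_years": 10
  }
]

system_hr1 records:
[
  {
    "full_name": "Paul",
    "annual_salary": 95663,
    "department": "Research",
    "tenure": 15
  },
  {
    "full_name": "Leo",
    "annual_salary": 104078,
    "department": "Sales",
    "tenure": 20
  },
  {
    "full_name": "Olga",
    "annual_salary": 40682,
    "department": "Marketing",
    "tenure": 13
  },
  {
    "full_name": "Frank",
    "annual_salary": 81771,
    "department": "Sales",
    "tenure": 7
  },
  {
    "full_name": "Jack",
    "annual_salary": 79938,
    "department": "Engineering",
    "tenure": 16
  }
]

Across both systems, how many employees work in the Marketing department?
4

Schema mapping: "unit" (system_hr3) = "department" (system_hr1) = department

Marketing employees in system_hr3: 3
Marketing employees in system_hr1: 1

Total in Marketing: 3 + 1 = 4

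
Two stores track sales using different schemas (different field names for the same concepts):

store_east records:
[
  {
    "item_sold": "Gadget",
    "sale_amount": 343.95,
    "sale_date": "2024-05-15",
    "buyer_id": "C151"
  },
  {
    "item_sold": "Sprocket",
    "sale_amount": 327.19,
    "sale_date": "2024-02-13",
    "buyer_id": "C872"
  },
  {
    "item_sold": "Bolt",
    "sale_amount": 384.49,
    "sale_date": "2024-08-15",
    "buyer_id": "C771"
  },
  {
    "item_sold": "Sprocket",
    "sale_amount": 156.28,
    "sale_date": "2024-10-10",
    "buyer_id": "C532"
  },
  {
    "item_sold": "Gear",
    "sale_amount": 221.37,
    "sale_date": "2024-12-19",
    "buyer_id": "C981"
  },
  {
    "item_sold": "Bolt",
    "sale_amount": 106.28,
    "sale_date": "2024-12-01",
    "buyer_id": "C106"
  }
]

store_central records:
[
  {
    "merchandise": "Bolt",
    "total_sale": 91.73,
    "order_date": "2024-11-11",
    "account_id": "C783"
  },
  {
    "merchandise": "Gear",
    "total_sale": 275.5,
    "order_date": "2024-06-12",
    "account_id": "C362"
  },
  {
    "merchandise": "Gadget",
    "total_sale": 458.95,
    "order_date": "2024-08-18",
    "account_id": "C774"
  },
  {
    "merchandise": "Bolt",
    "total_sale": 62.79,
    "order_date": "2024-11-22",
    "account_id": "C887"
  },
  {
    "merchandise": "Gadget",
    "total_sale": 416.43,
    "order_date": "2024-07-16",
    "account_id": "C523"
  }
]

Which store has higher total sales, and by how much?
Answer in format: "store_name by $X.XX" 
store_east by $234.16

Schema mapping: "sale_amount" (store_east) = "total_sale" (store_central) = sale amount

Total for store_east: 1539.56
Total for store_central: 1305.40

Difference: |1539.56 - 1305.40| = 234.16
store_east has higher sales by $234.16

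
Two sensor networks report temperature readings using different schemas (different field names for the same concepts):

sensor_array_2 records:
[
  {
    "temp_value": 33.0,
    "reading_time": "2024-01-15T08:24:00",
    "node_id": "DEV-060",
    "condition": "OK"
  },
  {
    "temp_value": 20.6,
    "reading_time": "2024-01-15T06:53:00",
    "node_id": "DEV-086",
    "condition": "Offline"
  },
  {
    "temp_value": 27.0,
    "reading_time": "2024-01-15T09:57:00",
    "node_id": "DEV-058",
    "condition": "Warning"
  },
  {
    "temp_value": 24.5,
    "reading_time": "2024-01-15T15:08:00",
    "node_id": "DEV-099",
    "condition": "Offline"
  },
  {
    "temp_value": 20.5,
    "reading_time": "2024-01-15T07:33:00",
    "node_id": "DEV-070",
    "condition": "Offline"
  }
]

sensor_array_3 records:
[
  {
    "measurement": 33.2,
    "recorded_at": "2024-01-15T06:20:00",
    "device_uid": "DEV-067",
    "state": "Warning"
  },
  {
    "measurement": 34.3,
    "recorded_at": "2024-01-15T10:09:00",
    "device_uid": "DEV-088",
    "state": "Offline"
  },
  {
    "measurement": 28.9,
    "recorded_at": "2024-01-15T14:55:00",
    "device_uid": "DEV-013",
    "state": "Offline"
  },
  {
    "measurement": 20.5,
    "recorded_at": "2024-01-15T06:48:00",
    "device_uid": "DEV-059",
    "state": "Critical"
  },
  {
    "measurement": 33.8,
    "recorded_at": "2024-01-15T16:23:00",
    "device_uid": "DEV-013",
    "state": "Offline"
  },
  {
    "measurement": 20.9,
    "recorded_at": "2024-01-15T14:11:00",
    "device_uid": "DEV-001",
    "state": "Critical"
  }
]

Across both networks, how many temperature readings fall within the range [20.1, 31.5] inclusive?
7

Schema mapping: "temp_value" (sensor_array_2) = "measurement" (sensor_array_3) = temperature

Readings in [20.1, 31.5] from sensor_array_2: 4
Readings in [20.1, 31.5] from sensor_array_3: 3

Total count: 4 + 3 = 7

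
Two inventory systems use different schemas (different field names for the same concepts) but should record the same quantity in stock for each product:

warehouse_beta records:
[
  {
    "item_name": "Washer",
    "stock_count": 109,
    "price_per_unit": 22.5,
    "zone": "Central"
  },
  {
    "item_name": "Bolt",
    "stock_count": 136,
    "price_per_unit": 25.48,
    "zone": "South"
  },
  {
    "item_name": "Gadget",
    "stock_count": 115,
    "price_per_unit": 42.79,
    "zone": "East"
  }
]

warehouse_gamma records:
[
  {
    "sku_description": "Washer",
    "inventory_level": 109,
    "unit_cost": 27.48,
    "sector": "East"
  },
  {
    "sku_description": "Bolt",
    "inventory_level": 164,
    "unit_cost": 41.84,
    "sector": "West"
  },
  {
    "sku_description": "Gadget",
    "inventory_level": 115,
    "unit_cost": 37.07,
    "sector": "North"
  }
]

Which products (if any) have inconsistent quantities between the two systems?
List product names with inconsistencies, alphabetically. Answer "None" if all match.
Bolt

Schema mappings:
- "item_name" (warehouse_beta) = "sku_description" (warehouse_gamma) = product name
- "stock_count" (warehouse_beta) = "inventory_level" (warehouse_gamma) = quantity

Comparison:
  Washer: 109 vs 109 - MATCH
  Bolt: 136 vs 164 - MISMATCH
  Gadget: 115 vs 115 - MATCH

Products with inconsistencies: Bolt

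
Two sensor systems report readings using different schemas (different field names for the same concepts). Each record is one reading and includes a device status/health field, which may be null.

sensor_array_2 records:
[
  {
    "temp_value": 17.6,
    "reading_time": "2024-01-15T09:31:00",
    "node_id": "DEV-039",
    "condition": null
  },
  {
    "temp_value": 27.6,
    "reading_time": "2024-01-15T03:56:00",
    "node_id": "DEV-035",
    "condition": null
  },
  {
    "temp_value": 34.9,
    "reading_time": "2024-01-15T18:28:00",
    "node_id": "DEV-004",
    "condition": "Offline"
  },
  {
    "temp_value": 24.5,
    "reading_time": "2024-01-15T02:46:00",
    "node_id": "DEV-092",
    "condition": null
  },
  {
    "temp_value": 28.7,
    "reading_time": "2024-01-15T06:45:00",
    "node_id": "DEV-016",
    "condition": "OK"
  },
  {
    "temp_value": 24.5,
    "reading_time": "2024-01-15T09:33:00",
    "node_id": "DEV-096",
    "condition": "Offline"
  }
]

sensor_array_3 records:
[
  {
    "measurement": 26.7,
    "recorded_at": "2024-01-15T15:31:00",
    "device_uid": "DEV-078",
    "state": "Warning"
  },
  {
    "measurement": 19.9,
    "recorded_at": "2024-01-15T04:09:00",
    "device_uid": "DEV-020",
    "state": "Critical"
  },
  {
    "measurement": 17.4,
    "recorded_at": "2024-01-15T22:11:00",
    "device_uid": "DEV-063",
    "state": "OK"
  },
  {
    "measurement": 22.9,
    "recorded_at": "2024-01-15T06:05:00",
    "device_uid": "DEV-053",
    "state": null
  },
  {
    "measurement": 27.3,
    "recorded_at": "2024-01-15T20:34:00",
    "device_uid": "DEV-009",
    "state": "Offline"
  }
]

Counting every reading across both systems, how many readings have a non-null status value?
7

Schema mapping: "condition" (sensor_array_2) = "state" (sensor_array_3) = status

Non-null in sensor_array_2: 3
Non-null in sensor_array_3: 4

Total non-null: 3 + 4 = 7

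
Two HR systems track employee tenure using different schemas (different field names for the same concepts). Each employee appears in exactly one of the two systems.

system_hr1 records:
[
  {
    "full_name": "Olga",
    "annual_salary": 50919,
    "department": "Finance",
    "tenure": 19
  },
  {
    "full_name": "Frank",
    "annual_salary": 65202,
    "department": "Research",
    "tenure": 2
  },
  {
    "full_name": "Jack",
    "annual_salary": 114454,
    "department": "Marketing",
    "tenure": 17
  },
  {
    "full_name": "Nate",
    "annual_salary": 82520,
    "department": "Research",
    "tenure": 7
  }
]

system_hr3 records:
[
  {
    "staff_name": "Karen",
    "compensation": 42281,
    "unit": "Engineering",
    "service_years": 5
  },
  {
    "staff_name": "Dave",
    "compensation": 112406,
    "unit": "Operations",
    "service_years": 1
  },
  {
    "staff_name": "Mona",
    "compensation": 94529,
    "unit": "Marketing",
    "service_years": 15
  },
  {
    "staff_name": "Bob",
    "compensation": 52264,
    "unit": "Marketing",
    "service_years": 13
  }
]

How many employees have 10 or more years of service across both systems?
4

Reconcile schemas: "tenure" (system_hr1) = "service_years" (system_hr3) = years of service

From system_hr1: 2 employees with >= 10 years
From system_hr3: 2 employees with >= 10 years

Total: 2 + 2 = 4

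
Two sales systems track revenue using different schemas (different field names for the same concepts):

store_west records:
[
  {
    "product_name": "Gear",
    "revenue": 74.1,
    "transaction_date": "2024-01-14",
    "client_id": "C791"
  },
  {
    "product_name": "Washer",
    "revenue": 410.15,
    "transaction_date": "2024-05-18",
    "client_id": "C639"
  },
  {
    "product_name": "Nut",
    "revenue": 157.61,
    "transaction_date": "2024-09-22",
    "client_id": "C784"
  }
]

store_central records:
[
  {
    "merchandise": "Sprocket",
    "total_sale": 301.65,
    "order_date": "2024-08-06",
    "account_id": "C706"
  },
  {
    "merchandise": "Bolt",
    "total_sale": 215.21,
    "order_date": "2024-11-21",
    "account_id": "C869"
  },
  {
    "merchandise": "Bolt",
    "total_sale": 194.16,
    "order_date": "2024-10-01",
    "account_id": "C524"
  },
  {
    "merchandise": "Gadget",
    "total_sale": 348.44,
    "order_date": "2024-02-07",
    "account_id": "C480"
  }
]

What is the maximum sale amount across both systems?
410.15

Reconcile: "revenue" (store_west) = "total_sale" (store_central) = sale amount

Maximum in store_west: 410.15
Maximum in store_central: 348.44

Overall maximum: max(410.15, 348.44) = 410.15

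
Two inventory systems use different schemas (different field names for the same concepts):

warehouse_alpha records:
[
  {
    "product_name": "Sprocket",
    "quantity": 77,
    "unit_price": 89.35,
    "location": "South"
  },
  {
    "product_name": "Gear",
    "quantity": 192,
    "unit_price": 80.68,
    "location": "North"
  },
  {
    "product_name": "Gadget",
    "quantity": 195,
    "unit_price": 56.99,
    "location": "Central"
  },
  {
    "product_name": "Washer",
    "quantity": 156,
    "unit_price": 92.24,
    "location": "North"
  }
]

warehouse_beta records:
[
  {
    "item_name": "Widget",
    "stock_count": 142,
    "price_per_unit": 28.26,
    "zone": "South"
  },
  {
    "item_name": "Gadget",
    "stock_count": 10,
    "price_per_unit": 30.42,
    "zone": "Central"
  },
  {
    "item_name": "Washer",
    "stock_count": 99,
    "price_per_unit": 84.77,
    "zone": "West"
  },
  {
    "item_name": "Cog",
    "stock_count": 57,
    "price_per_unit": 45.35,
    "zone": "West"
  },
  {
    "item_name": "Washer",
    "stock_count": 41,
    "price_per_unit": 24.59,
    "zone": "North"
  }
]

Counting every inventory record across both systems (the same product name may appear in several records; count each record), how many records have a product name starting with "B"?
0

Schema mapping: "product_name" (warehouse_alpha) = "item_name" (warehouse_beta) = product name

Records with product name starting with "B" in warehouse_alpha: 0
Records with product name starting with "B" in warehouse_beta: 0

Total: 0 + 0 = 0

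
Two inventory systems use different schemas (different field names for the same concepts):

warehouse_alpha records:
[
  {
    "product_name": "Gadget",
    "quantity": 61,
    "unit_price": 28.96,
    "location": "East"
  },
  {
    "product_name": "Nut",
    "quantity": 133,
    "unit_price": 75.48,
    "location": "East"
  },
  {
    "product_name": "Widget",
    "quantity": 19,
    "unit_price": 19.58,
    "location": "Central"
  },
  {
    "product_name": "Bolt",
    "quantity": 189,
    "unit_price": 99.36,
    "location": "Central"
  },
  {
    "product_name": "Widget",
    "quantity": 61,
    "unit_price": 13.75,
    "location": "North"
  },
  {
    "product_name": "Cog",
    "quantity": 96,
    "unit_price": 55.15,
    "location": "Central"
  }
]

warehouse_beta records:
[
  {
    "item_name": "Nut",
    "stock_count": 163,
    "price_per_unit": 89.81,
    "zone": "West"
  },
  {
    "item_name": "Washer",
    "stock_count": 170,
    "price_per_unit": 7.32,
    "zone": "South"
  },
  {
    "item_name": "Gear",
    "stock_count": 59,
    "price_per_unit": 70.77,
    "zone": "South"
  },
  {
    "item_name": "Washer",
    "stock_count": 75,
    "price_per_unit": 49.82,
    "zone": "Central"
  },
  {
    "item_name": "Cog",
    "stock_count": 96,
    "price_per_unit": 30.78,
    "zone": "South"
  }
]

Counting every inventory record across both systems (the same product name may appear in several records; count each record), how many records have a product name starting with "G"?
2

Schema mapping: "product_name" (warehouse_alpha) = "item_name" (warehouse_beta) = product name

Records with product name starting with "G" in warehouse_alpha: 1
Records with product name starting with "G" in warehouse_beta: 1

Total: 1 + 1 = 2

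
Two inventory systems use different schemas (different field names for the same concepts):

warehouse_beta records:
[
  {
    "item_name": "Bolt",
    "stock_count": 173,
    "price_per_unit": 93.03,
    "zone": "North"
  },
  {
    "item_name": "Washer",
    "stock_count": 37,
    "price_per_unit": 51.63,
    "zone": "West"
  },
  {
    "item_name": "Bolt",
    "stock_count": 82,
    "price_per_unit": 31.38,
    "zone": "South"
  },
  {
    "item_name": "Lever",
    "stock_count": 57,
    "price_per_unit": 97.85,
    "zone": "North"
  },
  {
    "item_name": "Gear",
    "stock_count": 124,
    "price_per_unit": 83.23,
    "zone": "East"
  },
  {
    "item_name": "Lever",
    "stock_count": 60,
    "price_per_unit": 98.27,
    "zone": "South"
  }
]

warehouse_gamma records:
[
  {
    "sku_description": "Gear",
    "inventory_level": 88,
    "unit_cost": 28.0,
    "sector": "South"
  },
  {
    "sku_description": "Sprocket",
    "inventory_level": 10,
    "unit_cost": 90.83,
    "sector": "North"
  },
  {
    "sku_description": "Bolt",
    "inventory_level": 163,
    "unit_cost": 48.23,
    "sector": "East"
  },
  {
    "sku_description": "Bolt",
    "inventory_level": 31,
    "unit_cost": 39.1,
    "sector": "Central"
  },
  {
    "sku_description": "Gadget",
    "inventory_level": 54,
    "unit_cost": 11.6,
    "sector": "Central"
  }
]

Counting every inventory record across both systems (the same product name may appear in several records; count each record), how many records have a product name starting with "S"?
1

Schema mapping: "item_name" (warehouse_beta) = "sku_description" (warehouse_gamma) = product name

Records with product name starting with "S" in warehouse_beta: 0
Records with product name starting with "S" in warehouse_gamma: 1

Total: 0 + 1 = 1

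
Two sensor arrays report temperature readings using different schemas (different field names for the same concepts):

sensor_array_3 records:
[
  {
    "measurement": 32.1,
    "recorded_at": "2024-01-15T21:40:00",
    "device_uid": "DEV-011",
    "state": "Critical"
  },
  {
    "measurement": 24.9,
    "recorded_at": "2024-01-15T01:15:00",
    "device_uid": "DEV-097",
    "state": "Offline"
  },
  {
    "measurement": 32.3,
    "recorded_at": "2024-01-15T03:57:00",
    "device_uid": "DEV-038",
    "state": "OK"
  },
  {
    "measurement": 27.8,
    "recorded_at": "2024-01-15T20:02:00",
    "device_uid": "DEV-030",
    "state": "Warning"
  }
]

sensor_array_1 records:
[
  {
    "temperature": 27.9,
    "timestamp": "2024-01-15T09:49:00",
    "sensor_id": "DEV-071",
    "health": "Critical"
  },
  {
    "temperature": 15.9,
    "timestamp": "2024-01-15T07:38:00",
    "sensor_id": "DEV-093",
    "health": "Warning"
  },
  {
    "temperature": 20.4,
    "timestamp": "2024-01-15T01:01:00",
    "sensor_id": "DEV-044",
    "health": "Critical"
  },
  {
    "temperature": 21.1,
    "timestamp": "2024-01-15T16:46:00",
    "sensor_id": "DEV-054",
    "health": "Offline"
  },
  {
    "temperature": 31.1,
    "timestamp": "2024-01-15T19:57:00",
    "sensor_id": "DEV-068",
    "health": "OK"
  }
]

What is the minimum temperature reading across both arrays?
15.9

Schema mapping: "measurement" (sensor_array_3) = "temperature" (sensor_array_1) = temperature reading

Minimum in sensor_array_3: 24.9
Minimum in sensor_array_1: 15.9

Overall minimum: min(24.9, 15.9) = 15.9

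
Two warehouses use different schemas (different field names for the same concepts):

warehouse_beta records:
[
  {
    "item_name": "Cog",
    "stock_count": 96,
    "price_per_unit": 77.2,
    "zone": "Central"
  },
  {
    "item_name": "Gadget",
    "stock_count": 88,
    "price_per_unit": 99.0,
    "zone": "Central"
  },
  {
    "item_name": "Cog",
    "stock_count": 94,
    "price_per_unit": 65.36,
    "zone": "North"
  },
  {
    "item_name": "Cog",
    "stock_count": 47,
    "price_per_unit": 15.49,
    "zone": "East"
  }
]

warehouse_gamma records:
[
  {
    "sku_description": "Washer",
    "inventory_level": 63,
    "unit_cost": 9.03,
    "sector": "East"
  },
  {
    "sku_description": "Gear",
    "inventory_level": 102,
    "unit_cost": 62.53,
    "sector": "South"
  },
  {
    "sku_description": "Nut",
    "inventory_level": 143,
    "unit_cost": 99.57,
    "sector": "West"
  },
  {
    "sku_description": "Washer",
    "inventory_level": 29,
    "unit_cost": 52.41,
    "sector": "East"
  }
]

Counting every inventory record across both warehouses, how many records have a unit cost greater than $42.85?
6

Schema mapping: "price_per_unit" (warehouse_beta) = "unit_cost" (warehouse_gamma) = unit cost

Records > $42.85 in warehouse_beta: 3
Records > $42.85 in warehouse_gamma: 3

Total count: 3 + 3 = 6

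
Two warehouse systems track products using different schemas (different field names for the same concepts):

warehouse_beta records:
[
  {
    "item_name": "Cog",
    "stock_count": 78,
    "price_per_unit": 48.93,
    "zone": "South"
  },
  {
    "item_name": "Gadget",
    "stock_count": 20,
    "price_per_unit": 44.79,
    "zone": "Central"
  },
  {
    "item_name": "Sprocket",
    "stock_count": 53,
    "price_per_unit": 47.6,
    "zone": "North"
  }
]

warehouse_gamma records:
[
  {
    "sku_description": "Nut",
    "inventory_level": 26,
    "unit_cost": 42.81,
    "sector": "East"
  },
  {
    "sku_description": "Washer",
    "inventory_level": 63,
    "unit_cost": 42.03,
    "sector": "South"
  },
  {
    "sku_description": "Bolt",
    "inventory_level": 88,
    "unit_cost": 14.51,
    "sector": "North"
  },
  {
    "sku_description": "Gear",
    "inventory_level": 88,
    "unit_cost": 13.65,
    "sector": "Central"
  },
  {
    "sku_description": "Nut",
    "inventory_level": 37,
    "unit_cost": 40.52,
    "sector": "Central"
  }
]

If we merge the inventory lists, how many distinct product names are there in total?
7

Schema mapping: "item_name" (warehouse_beta) = "sku_description" (warehouse_gamma) = product name

Products in warehouse_beta: ['Cog', 'Gadget', 'Sprocket']
Products in warehouse_gamma: ['Bolt', 'Gear', 'Nut', 'Washer']

Union (unique products): ['Bolt', 'Cog', 'Gadget', 'Gear', 'Nut', 'Sprocket', 'Washer']
Count: 7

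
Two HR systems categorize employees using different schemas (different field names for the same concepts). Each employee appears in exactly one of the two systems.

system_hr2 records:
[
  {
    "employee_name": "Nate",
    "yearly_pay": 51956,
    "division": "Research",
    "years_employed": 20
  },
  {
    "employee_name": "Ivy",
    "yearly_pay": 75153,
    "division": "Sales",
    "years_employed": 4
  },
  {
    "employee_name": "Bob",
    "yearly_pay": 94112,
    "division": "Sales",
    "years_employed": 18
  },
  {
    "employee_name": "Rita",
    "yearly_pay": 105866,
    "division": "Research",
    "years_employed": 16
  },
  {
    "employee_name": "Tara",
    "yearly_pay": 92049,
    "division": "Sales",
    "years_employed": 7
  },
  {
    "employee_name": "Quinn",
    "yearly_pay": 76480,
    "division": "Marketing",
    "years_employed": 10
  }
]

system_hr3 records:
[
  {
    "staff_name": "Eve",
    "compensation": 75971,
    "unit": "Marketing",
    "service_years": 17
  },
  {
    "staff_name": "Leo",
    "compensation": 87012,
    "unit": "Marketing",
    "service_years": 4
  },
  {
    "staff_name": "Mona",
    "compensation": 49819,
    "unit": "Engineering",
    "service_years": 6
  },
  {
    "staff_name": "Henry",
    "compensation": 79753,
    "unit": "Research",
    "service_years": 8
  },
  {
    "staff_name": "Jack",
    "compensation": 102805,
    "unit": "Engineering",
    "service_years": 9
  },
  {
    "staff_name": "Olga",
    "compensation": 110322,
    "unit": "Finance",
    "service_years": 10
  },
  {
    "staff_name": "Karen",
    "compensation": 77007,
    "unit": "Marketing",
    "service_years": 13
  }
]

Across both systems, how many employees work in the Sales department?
3

Schema mapping: "division" (system_hr2) = "unit" (system_hr3) = department

Sales employees in system_hr2: 3
Sales employees in system_hr3: 0

Total in Sales: 3 + 0 = 3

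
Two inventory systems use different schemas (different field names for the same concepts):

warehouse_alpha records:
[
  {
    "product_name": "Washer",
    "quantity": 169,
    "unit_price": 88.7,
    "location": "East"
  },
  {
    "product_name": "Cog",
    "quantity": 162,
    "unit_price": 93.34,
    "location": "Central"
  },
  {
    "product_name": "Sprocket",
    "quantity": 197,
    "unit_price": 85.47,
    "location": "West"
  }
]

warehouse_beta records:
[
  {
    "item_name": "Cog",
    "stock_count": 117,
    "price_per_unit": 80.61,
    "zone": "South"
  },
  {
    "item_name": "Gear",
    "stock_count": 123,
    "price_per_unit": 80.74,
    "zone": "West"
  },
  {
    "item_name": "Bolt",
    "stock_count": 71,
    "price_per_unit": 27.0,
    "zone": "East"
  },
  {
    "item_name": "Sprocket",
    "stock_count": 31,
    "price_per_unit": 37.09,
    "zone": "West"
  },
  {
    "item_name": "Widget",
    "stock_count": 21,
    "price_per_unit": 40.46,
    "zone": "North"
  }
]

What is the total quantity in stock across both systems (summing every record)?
891

To reconcile these schemas, identify the field holding the quantity in stock in each system:
1. In warehouse_alpha it is "quantity"
2. In warehouse_beta it is "stock_count"

From warehouse_alpha: 169 + 162 + 197 = 528
From warehouse_beta: 117 + 123 + 71 + 31 + 21 = 363

Total: 528 + 363 = 891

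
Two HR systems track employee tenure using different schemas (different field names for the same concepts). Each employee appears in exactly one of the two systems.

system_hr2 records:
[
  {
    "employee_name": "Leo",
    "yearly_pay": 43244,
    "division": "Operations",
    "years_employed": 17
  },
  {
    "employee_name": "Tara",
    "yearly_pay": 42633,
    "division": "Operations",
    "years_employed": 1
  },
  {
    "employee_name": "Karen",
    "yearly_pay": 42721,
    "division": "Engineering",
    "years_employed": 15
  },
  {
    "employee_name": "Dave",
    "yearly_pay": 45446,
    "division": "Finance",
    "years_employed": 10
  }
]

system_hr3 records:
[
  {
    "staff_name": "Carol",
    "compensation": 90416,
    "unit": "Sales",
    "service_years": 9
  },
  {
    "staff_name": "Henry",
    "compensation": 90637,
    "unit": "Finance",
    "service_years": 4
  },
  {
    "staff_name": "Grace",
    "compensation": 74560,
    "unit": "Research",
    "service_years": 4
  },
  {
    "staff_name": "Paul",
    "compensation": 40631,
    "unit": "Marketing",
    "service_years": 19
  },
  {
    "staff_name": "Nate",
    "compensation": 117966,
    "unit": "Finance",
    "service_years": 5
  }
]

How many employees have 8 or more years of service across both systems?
5

Reconcile schemas: "years_employed" (system_hr2) = "service_years" (system_hr3) = years of service

From system_hr2: 3 employees with >= 8 years
From system_hr3: 2 employees with >= 8 years

Total: 3 + 2 = 5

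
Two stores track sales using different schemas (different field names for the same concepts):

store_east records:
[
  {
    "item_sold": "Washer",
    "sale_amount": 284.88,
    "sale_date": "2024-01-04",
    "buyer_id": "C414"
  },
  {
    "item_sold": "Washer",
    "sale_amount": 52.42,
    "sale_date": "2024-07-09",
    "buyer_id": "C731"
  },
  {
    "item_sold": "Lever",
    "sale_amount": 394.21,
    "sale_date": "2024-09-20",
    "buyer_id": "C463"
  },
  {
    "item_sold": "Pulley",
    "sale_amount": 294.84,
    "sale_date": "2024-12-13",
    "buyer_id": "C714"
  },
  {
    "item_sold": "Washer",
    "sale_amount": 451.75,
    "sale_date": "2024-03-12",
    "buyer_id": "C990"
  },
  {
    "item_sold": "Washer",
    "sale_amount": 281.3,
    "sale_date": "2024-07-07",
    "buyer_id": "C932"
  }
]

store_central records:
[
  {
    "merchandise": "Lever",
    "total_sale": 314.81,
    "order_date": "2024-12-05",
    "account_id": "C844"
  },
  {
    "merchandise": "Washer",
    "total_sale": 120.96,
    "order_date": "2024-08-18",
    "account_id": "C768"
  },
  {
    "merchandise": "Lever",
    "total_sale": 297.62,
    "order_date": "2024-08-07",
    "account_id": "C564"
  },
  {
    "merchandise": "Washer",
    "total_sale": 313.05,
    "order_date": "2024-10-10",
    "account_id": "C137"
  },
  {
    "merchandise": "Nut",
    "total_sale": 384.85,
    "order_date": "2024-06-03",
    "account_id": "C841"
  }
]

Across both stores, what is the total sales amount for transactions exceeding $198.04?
3017.31

Schema mapping: "sale_amount" (store_east) = "total_sale" (store_central) = sale amount

Sum of sales > $198.04 in store_east: 1706.98
Sum of sales > $198.04 in store_central: 1310.33

Total: 1706.98 + 1310.33 = 3017.31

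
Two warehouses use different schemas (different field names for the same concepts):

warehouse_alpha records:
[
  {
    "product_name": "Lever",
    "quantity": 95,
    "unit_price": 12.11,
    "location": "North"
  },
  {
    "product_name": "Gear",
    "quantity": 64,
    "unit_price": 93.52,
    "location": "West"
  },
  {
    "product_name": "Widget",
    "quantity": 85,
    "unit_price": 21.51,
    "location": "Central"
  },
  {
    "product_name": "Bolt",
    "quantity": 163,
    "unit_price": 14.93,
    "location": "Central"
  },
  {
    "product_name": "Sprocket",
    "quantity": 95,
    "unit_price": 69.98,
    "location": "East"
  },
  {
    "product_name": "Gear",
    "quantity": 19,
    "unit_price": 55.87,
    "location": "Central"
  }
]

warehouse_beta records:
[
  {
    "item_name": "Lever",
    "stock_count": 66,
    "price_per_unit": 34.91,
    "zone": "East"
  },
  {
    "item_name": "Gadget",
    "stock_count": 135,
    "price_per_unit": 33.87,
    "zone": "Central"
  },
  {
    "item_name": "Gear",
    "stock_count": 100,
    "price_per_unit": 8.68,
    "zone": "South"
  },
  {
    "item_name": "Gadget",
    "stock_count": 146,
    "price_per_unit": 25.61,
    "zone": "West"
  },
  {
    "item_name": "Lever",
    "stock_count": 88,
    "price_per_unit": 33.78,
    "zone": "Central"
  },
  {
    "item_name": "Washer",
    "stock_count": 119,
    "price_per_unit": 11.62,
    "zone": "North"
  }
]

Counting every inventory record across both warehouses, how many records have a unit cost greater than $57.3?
2

Schema mapping: "unit_price" (warehouse_alpha) = "price_per_unit" (warehouse_beta) = unit cost

Records > $57.3 in warehouse_alpha: 2
Records > $57.3 in warehouse_beta: 0

Total count: 2 + 0 = 2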